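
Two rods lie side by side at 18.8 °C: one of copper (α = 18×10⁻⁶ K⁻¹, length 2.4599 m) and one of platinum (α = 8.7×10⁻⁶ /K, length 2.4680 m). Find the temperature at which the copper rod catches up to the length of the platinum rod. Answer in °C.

Equal length when α₁L₁ΔT − α₂L₂ΔT = L₂ − L₁ = 8.10×10⁻³ m
α₁L₁ = 4.42782×10⁻⁵, α₂L₂ = 2.14716×10⁻⁵ → Δ(αL) = 2.28066×10⁻⁵ m/K
ΔT = 8.10×10⁻³ / 2.28066×10⁻⁵ = 355.160 K, so T = 18.8 + 355.160 = 373.960 °C

T = 374.0 °C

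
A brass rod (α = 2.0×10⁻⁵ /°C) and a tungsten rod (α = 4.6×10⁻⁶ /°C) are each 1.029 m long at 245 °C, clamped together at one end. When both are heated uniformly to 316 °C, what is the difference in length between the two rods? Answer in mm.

ΔT = 71 K
brass: ΔL = 2.0×10⁻⁵ × 1.029 m × 71 = 1.4612×10⁻³ m = 1.4612 mm
tungsten: ΔL = 4.6×10⁻⁶ × 1.029 m × 71 = 3.3607×10⁻⁴ m = 0.33607 mm
difference = 1.4612 − 0.33607 = 1.12513 mm

1.13 mm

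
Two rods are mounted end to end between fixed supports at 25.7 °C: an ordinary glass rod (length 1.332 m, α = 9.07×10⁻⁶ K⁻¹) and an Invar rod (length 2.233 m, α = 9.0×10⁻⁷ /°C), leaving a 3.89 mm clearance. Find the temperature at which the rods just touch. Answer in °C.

α₁L₁ = 1.208124×10⁻⁵ m/K, α₂L₂ = 2.0097×10⁻⁶ m/K → total 1.409094×10⁻⁵ m/K
ΔT = g/(α₁L₁+α₂L₂) = 3.89×10⁻³ / 1.409094×10⁻⁵ = 276.06 K
T = 25.7 + 276.06 = 301.76 °C

T = 302 °C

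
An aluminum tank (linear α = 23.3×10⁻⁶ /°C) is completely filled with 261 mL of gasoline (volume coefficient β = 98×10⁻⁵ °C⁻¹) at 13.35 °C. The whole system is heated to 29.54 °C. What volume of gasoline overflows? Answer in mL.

3.85 mL

The tank also expands: β_container ≈ 3α = 6.99×10⁻⁵ /K
Net overflow = V₀(β_liq − 3α_cont)ΔT
β − 3α = 9.80×10⁻⁴ − 6.99×10⁻⁵ = 9.101×10⁻⁴ /K; ΔT = 16.19 K
ΔV = 261 × 9.101×10⁻⁴ × 16.19 = 3.85 mL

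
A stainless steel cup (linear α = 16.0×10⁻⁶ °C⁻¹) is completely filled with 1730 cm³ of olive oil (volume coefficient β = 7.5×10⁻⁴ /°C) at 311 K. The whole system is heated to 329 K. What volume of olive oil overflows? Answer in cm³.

The cup also expands: β_container ≈ 3α = 4.8×10⁻⁵ /K
Net overflow = V₀(β_liq − 3α_cont)ΔT
β − 3α = 7.50×10⁻⁴ − 4.8×10⁻⁵ = 7.02×10⁻⁴ /K; ΔT = 18 K
ΔV = 1730 × 7.02×10⁻⁴ × 18 = 21.9 cm³

21.9 cm³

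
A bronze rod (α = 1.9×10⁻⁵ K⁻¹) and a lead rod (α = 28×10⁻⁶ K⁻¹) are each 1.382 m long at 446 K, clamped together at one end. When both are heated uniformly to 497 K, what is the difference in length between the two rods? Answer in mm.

ΔT = 51 K
bronze: ΔL = 1.9×10⁻⁵ × 1.382 m × 51 = 1.3392×10⁻³ m = 1.3392 mm
lead: ΔL = 28×10⁻⁶ × 1.382 m × 51 = 1.9735×10⁻³ m = 1.9735 mm
difference = 1.9735 − 1.3392 = 0.6343 mm

0.634 mm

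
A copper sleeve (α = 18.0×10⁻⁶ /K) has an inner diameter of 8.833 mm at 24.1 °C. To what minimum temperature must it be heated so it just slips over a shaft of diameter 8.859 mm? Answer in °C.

T = 188 °C

Required Δd = 8.859 − 8.833 = 0.026 mm
Δd = αd₀ΔT ⇒ ΔT = Δd/(αd₀) = 0.026 / (18.0×10⁻⁶ × 8.833) = 163.53 K
T_min = 24.1 + 163.53 = 187.63 °C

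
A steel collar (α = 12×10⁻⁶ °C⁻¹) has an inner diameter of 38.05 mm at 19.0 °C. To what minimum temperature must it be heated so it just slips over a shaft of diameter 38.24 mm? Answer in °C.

Required Δd = 38.24 − 38.05 = 0.19 mm
Δd = αd₀ΔT ⇒ ΔT = Δd/(αd₀) = 0.19 / (12×10⁻⁶ × 38.05) = 416.12 K
T_min = 19.0 + 416.12 = 435.12 °C

T = 435 °C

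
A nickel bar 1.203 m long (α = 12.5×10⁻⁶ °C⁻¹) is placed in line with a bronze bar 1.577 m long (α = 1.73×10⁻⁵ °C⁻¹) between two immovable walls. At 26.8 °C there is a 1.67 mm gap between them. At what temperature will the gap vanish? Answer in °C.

T = 66.3 °C

Gap closes when ΔL₁ + ΔL₂ = 1.67 mm = 1.67×10⁻³ m
(α₁L₁ + α₂L₂)ΔT = g
α₁L₁ + α₂L₂ = 12.5×10⁻⁶×1.203 + 1.73×10⁻⁵×1.577 = 4.23196×10⁻⁵ m/K
ΔT = 1.67×10⁻³ / 4.23196×10⁻⁵ = 39.462 K
T = 26.8 + 39.462 = 66.262 °C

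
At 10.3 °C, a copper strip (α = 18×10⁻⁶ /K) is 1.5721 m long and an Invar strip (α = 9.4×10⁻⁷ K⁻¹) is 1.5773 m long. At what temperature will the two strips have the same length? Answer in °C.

Equal length when α₁L₁ΔT − α₂L₂ΔT = L₂ − L₁ = 5.20×10⁻³ m
α₁L₁ = 2.82978×10⁻⁵, α₂L₂ = 1.482662×10⁻⁶ → Δ(αL) = 2.6815138×10⁻⁵ m/K
ΔT = 5.20×10⁻³ / 2.6815138×10⁻⁵ = 193.920 K, so T = 10.3 + 193.920 = 204.220 °C

T = 204.2 °C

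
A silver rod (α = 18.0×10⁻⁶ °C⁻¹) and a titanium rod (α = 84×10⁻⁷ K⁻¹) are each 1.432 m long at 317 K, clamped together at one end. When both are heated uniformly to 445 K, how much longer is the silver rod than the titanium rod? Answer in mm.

ΔT = 128 K
silver: ΔL = 18.0×10⁻⁶ × 1.432 m × 128 = 3.2993×10⁻³ m = 3.2993 mm
titanium: ΔL = 84×10⁻⁷ × 1.432 m × 128 = 1.5397×10⁻³ m = 1.5397 mm
difference = 3.2993 − 1.5397 = 1.7596 mm

1.76 mm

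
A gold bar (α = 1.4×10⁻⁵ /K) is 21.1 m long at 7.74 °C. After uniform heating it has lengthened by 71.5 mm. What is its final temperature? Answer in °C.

ΔL = αL₀ΔT ⇒ ΔT = ΔL / (αL₀)
ΔT = 71.5×10⁻³ m / (1.4×10⁻⁵ × 21.1 m) = 242.04 K
T = 7.74 + 242.04 = 249.78 °C

T = 250 °C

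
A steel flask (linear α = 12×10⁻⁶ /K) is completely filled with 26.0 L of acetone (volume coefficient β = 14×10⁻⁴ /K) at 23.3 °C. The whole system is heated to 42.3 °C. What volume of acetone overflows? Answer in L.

0.674 L

The flask also expands: β_container ≈ 3α = 3.6×10⁻⁵ /K
Net overflow = V₀(β_liq − 3α_cont)ΔT
β − 3α = 1.40×10⁻³ − 3.6×10⁻⁵ = 1.364×10⁻³ /K; ΔT = 19.0 K
ΔV = 26.0 × 1.364×10⁻³ × 19.0 = 0.674 L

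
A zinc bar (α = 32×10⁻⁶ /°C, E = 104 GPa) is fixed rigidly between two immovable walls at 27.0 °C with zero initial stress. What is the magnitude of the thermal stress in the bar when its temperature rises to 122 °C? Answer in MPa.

σ = 316 MPa

Fully constrained: the free strain ε = αΔT is blocked, so σ = Eε = EαΔT.
|ΔT| = 95.0 K
σ = 104×10⁹ × 32×10⁻⁶ × 95.0 = 3.16×10⁸ Pa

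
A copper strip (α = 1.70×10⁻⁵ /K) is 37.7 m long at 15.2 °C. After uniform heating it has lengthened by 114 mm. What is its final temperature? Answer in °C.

T = 193 °C

ΔL = αL₀ΔT ⇒ ΔT = ΔL / (αL₀)
ΔT = 114×10⁻³ m / (1.70×10⁻⁵ × 37.7 m) = 177.87 K
T = 15.2 + 177.87 = 193.07 °C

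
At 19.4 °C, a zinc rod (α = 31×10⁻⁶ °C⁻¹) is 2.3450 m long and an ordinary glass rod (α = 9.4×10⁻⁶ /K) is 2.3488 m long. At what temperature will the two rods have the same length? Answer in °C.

T = 94.47 °C

Equal length when α₁L₁ΔT − α₂L₂ΔT = L₂ − L₁ = 3.80×10⁻³ m
α₁L₁ = 7.2695×10⁻⁵, α₂L₂ = 2.207872×10⁻⁵ → Δ(αL) = 5.061628×10⁻⁵ m/K
ΔT = 3.80×10⁻³ / 5.061628×10⁻⁵ = 75.0747 K, so T = 19.4 + 75.0747 = 94.4747 °C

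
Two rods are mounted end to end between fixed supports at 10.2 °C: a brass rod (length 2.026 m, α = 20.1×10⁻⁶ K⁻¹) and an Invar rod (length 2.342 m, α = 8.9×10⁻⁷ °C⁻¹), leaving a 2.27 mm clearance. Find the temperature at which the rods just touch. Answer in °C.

T = 63.2 °C

Gap closes when ΔL₁ + ΔL₂ = 2.27 mm = 2.27×10⁻³ m
(α₁L₁ + α₂L₂)ΔT = g
α₁L₁ + α₂L₂ = 20.1×10⁻⁶×2.026 + 8.9×10⁻⁷×2.342 = 4.280698×10⁻⁵ m/K
ΔT = 2.27×10⁻³ / 4.280698×10⁻⁵ = 53.029 K
T = 10.2 + 53.029 = 63.229 °C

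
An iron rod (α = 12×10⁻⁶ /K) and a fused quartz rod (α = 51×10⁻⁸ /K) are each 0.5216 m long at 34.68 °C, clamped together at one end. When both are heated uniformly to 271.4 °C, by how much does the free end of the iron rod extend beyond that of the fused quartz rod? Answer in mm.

ΔT = 236.72 K
iron: ΔL = 12×10⁻⁶ × 0.5216 m × 236.72 = 1.4817×10⁻³ m = 1.4817 mm
fused quartz: ΔL = 51×10⁻⁸ × 0.5216 m × 236.72 = 6.2971×10⁻⁵ m = 0.062971 mm
difference = 1.4817 − 0.062971 = 1.418729 mm

1.42 mm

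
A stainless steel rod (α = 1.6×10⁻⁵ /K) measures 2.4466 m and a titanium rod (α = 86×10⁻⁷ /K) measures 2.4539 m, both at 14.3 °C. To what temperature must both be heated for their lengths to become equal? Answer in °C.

L₁(1 + α₁ΔT) = L₂(1 + α₂ΔT) ⇒ ΔT = (L₂ − L₁)/(α₁L₁ − α₂L₂)
L₂ − L₁ = 2.4539 − 2.4466 = 7.30×10⁻³ m
α₁L₁ − α₂L₂ = 1.6×10⁻⁵×2.4466 − 86×10⁻⁷×2.4539 = 1.804206×10⁻⁵ m/K
ΔT = 7.30×10⁻³ / 1.804206×10⁻⁵ = 404.610 K
T = 14.3 + 404.610 = 418.910 °C

T = 418.9 °C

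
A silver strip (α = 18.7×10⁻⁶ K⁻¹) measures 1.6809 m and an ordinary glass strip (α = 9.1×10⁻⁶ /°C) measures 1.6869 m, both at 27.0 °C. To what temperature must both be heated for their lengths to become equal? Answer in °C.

T = 400.1 °C

Equal length when α₁L₁ΔT − α₂L₂ΔT = L₂ − L₁ = 6.00×10⁻³ m
α₁L₁ = 3.143283×10⁻⁵, α₂L₂ = 1.535079×10⁻⁵ → Δ(αL) = 1.608204×10⁻⁵ m/K
ΔT = 6.00×10⁻³ / 1.608204×10⁻⁵ = 373.087 K, so T = 27.0 + 373.087 = 400.087 °C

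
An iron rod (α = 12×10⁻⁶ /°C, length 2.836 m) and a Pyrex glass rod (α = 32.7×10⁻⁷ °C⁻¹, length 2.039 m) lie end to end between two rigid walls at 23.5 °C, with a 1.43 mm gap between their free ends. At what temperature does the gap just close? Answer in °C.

T = 58.6 °C

α₁L₁ = 3.4032×10⁻⁵ m/K, α₂L₂ = 6.66753×10⁻⁶ m/K → total 4.069953×10⁻⁵ m/K
ΔT = g/(α₁L₁+α₂L₂) = 1.43×10⁻³ / 4.069953×10⁻⁵ = 35.136 K
T = 23.5 + 35.136 = 58.636 °C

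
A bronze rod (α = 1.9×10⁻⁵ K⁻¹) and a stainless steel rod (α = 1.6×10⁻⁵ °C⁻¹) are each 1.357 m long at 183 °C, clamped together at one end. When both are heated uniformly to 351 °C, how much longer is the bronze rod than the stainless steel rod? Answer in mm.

0.684 mm

ΔT = 168 K
bronze: ΔL = 1.9×10⁻⁵ × 1.357 m × 168 = 4.3315×10⁻³ m = 4.3315 mm
stainless steel: ΔL = 1.6×10⁻⁵ × 1.357 m × 168 = 3.6476×10⁻³ m = 3.6476 mm
difference = 4.3315 − 3.6476 = 0.6839 mm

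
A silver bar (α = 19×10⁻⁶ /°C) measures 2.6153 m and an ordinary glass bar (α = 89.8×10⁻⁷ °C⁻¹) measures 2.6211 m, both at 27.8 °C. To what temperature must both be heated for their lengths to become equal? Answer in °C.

Equal length when α₁L₁ΔT − α₂L₂ΔT = L₂ − L₁ = 5.80×10⁻³ m
α₁L₁ = 4.96907×10⁻⁵, α₂L₂ = 2.3537478×10⁻⁵ → Δ(αL) = 2.6153222×10⁻⁵ m/K
ΔT = 5.80×10⁻³ / 2.6153222×10⁻⁵ = 221.770 K, so T = 27.8 + 221.770 = 249.570 °C

T = 249.6 °C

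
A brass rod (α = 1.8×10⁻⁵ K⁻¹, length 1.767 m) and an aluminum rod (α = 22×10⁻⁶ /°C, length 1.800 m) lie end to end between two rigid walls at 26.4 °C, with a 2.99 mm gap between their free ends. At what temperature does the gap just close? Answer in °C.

T = 68.3 °C

Gap closes when ΔL₁ + ΔL₂ = 2.99 mm = 2.99×10⁻³ m
(α₁L₁ + α₂L₂)ΔT = g
α₁L₁ + α₂L₂ = 1.8×10⁻⁵×1.767 + 22×10⁻⁶×1.800 = 7.1406×10⁻⁵ m/K
ΔT = 2.99×10⁻³ / 7.1406×10⁻⁵ = 41.873 K
T = 26.4 + 41.873 = 68.273 °C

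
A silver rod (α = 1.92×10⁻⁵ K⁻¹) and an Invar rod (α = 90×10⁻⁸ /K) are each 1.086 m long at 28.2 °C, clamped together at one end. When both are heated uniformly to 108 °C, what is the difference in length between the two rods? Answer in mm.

ΔT = 79.8 K
silver: ΔL = 1.92×10⁻⁵ × 1.086 m × 79.8 = 1.6639×10⁻³ m = 1.6639 mm
Invar: ΔL = 90×10⁻⁸ × 1.086 m × 79.8 = 7.7997×10⁻⁵ m = 0.077997 mm
difference = 1.6639 − 0.077997 = 1.585903 mm

1.59 mm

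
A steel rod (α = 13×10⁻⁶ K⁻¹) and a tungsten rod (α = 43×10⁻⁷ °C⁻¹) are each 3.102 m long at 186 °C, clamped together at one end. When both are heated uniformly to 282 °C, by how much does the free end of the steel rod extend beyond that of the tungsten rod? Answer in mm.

ΔT = 96 K
steel: ΔL = 13×10⁻⁶ × 3.102 m × 96 = 3.8713×10⁻³ m = 3.8713 mm
tungsten: ΔL = 43×10⁻⁷ × 3.102 m × 96 = 1.2805×10⁻³ m = 1.2805 mm
difference = 3.8713 − 1.2805 = 2.5908 mm

2.59 mm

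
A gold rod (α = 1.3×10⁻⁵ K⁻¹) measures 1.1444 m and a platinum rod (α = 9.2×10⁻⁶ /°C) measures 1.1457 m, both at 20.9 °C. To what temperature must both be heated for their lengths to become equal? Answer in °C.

L₁(1 + α₁ΔT) = L₂(1 + α₂ΔT) ⇒ ΔT = (L₂ − L₁)/(α₁L₁ − α₂L₂)
L₂ − L₁ = 1.1457 − 1.1444 = 1.30×10⁻³ m
α₁L₁ − α₂L₂ = 1.3×10⁻⁵×1.1444 − 9.2×10⁻⁶×1.1457 = 4.33676×10⁻⁶ m/K
ΔT = 1.30×10⁻³ / 4.33676×10⁻⁶ = 299.763 K
T = 20.9 + 299.763 = 320.663 °C

T = 320.7 °C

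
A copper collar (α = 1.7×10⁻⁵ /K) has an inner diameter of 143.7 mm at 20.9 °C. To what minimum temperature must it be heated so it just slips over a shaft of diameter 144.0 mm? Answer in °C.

Required Δd = 144.0 − 143.7 = 0.3 mm
Δd = αd₀ΔT ⇒ ΔT = Δd/(αd₀) = 0.3 / (1.7×10⁻⁵ × 143.7) = 122.80 K
T_min = 20.9 + 122.80 = 143.70 °C

T = 144 °C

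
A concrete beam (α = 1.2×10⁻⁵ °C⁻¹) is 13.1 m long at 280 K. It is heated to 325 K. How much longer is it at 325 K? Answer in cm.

ΔL = 0.707 cm

|ΔT| = |325 − 280| = 45 K
ΔL = αL₀ΔT = (1.2×10⁻⁵)(13.1)(45) = 7.07×10⁻³ m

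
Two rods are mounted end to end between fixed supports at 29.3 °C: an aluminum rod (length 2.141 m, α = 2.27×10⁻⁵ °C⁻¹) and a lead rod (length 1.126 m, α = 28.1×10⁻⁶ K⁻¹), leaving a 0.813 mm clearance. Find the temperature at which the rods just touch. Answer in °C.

α₁L₁ = 4.86007×10⁻⁵ m/K, α₂L₂ = 3.16406×10⁻⁵ m/K → total 8.02413×10⁻⁵ m/K
ΔT = g/(α₁L₁+α₂L₂) = 8.13×10⁻⁴ / 8.02413×10⁻⁵ = 10.132 K
T = 29.3 + 10.132 = 39.432 °C

T = 39.4 °C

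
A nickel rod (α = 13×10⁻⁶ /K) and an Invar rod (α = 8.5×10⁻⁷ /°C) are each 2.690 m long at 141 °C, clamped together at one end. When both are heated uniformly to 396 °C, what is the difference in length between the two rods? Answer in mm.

ΔT = 255 K
nickel: ΔL = 13×10⁻⁶ × 2.690 m × 255 = 8.9173×10⁻³ m = 8.9173 mm
Invar: ΔL = 8.5×10⁻⁷ × 2.690 m × 255 = 5.8306×10⁻⁴ m = 0.58306 mm
difference = 8.9173 − 0.58306 = 8.33424 mm

8.33 mm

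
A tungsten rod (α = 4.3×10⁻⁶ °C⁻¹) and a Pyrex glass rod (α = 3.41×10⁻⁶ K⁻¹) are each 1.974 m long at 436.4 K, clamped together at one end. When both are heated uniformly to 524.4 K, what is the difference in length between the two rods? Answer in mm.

0.155 mm

ΔT = 88.0 K
tungsten: ΔL = 4.3×10⁻⁶ × 1.974 m × 88.0 = 7.4696×10⁻⁴ m = 0.74696 mm
Pyrex glass: ΔL = 3.41×10⁻⁶ × 1.974 m × 88.0 = 5.9236×10⁻⁴ m = 0.59236 mm
difference = 0.74696 − 0.59236 = 0.15460 mm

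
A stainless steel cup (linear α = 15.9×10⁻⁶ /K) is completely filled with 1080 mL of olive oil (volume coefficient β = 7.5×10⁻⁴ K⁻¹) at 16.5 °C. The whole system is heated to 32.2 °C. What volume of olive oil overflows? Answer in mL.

The cup also expands: β_container ≈ 3α = 4.77×10⁻⁵ /K
Net overflow = V₀(β_liq − 3α_cont)ΔT
β − 3α = 7.50×10⁻⁴ − 4.77×10⁻⁵ = 7.023×10⁻⁴ /K; ΔT = 15.7 K
ΔV = 1080 × 7.023×10⁻⁴ × 15.7 = 11.9 mL

11.9 mL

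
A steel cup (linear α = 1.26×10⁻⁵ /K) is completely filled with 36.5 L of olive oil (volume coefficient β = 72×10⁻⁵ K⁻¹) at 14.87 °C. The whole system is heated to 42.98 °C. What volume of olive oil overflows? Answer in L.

The cup also expands: β_container ≈ 3α = 3.78×10⁻⁵ /K
Net overflow = V₀(β_liq − 3α_cont)ΔT
β − 3α = 7.20×10⁻⁴ − 3.78×10⁻⁵ = 6.822×10⁻⁴ /K; ΔT = 28.11 K
ΔV = 36.5 × 6.822×10⁻⁴ × 28.11 = 0.700 L

0.700 L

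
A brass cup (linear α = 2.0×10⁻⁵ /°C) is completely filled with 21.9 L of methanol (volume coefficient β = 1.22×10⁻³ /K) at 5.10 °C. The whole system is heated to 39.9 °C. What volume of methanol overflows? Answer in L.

0.884 L

The cup also expands: β_container ≈ 3α = 6.0×10⁻⁵ /K
Net overflow = V₀(β_liq − 3α_cont)ΔT
β − 3α = 1.22×10⁻³ − 6.0×10⁻⁵ = 1.16×10⁻³ /K; ΔT = 34.80 K
ΔV = 21.9 × 1.16×10⁻³ × 34.80 = 0.884 L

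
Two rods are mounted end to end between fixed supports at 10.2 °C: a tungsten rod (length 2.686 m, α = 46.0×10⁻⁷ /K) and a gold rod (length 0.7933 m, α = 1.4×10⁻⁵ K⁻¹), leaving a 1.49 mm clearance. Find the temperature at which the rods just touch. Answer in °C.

Gap closes when ΔL₁ + ΔL₂ = 1.49 mm = 1.49×10⁻³ m
(α₁L₁ + α₂L₂)ΔT = g
α₁L₁ + α₂L₂ = 46.0×10⁻⁷×2.686 + 1.4×10⁻⁵×0.7933 = 2.34618×10⁻⁵ m/K
ΔT = 1.49×10⁻³ / 2.34618×10⁻⁵ = 63.507 K
T = 10.2 + 63.507 = 73.707 °C

T = 73.7 °C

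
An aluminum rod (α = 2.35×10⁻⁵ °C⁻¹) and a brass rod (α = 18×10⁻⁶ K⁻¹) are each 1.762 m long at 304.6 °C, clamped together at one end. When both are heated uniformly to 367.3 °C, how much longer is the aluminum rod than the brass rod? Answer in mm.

0.608 mm

ΔT = 62.7 K
aluminum: ΔL = 2.35×10⁻⁵ × 1.762 m × 62.7 = 2.5962×10⁻³ m = 2.5962 mm
brass: ΔL = 18×10⁻⁶ × 1.762 m × 62.7 = 1.9886×10⁻³ m = 1.9886 mm
difference = 2.5962 − 1.9886 = 0.6076 mm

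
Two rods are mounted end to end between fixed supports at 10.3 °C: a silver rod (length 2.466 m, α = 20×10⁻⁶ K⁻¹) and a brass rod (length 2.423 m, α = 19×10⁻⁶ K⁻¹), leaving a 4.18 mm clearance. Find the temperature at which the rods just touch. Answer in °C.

T = 54.1 °C

α₁L₁ = 4.932×10⁻⁵ m/K, α₂L₂ = 4.6037×10⁻⁵ m/K → total 9.5357×10⁻⁵ m/K
ΔT = g/(α₁L₁+α₂L₂) = 4.18×10⁻³ / 9.5357×10⁻⁵ = 43.835 K
T = 10.3 + 43.835 = 54.135 °C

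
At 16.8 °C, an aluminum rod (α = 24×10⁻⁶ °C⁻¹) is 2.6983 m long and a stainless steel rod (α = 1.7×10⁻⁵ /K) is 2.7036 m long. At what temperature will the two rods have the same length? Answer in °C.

Equal length when α₁L₁ΔT − α₂L₂ΔT = L₂ − L₁ = 5.30×10⁻³ m
α₁L₁ = 6.47592×10⁻⁵, α₂L₂ = 4.59612×10⁻⁵ → Δ(αL) = 1.8798×10⁻⁵ m/K
ΔT = 5.30×10⁻³ / 1.8798×10⁻⁵ = 281.945 K, so T = 16.8 + 281.945 = 298.745 °C

T = 298.7 °C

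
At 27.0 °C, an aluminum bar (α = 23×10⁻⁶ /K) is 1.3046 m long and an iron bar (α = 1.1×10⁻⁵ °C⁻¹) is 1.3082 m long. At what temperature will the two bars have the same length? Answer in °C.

L₁(1 + α₁ΔT) = L₂(1 + α₂ΔT) ⇒ ΔT = (L₂ − L₁)/(α₁L₁ − α₂L₂)
L₂ − L₁ = 1.3082 − 1.3046 = 3.60×10⁻³ m
α₁L₁ − α₂L₂ = 23×10⁻⁶×1.3046 − 1.1×10⁻⁵×1.3082 = 1.56156×10⁻⁵ m/K
ΔT = 3.60×10⁻³ / 1.56156×10⁻⁵ = 230.539 K
T = 27.0 + 230.539 = 257.539 °C

T = 257.5 °C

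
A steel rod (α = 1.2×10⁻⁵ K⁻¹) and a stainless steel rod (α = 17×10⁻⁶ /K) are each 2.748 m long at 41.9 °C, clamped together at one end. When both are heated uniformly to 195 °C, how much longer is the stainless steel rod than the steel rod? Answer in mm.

2.10 mm

ΔT = 153.1 K
steel: ΔL = 1.2×10⁻⁵ × 2.748 m × 153.1 = 5.0486×10⁻³ m = 5.0486 mm
stainless steel: ΔL = 17×10⁻⁶ × 2.748 m × 153.1 = 7.1522×10⁻³ m = 7.1522 mm
difference = 7.1522 − 5.0486 = 2.1036 mm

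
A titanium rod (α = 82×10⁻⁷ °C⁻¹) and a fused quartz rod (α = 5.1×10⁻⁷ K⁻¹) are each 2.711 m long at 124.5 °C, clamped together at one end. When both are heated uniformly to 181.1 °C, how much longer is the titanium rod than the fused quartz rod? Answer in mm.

ΔT = 56.6 K
titanium: ΔL = 82×10⁻⁷ × 2.711 m × 56.6 = 1.2582×10⁻³ m = 1.2582 mm
fused quartz: ΔL = 5.1×10⁻⁷ × 2.711 m × 56.6 = 7.8256×10⁻⁵ m = 0.078256 mm
difference = 1.2582 − 0.078256 = 1.179944 mm

1.18 mm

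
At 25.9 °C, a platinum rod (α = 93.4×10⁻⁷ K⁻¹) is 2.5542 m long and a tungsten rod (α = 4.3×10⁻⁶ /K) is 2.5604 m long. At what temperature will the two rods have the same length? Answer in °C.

T = 508.5 °C

Equal length when α₁L₁ΔT − α₂L₂ΔT = L₂ − L₁ = 6.20×10⁻³ m
α₁L₁ = 2.3856228×10⁻⁵, α₂L₂ = 1.100972×10⁻⁵ → Δ(αL) = 1.2846508×10⁻⁵ m/K
ΔT = 6.20×10⁻³ / 1.2846508×10⁻⁵ = 482.621 K, so T = 25.9 + 482.621 = 508.521 °C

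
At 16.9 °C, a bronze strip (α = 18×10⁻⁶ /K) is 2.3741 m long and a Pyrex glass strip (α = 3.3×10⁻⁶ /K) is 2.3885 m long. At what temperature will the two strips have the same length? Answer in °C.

T = 430.1 °C

L₁(1 + α₁ΔT) = L₂(1 + α₂ΔT) ⇒ ΔT = (L₂ − L₁)/(α₁L₁ − α₂L₂)
L₂ − L₁ = 2.3885 − 2.3741 = 1.44×10⁻² m
α₁L₁ − α₂L₂ = 18×10⁻⁶×2.3741 − 3.3×10⁻⁶×2.3885 = 3.485175×10⁻⁵ m/K
ΔT = 1.44×10⁻² / 3.485175×10⁻⁵ = 413.179 K
T = 16.9 + 413.179 = 430.079 °C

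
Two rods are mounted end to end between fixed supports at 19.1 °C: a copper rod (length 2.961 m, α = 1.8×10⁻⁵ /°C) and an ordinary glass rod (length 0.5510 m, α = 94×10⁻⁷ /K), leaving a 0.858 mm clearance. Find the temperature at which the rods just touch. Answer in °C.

Gap closes when ΔL₁ + ΔL₂ = 0.858 mm = 8.58×10⁻⁴ m
(α₁L₁ + α₂L₂)ΔT = g
α₁L₁ + α₂L₂ = 1.8×10⁻⁵×2.961 + 94×10⁻⁷×0.5510 = 5.84774×10⁻⁵ m/K
ΔT = 8.58×10⁻⁴ / 5.84774×10⁻⁵ = 14.672 K
T = 19.1 + 14.672 = 33.772 °C

T = 33.8 °C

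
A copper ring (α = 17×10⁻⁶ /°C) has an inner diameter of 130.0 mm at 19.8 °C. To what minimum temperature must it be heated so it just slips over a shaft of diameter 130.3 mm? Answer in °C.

T = 156 °C

Required Δd = 130.3 − 130.0 = 0.3 mm
Δd = αd₀ΔT ⇒ ΔT = Δd/(αd₀) = 0.3 / (17×10⁻⁶ × 130.0) = 135.75 K
T_min = 19.8 + 135.75 = 155.55 °C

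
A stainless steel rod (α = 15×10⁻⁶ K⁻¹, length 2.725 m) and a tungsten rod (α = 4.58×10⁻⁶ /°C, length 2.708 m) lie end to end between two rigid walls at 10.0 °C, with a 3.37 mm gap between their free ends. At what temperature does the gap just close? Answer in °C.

Gap closes when ΔL₁ + ΔL₂ = 3.37 mm = 3.37×10⁻³ m
(α₁L₁ + α₂L₂)ΔT = g
α₁L₁ + α₂L₂ = 15×10⁻⁶×2.725 + 4.58×10⁻⁶×2.708 = 5.327764×10⁻⁵ m/K
ΔT = 3.37×10⁻³ / 5.327764×10⁻⁵ = 63.254 K
T = 10.0 + 63.254 = 73.254 °C

T = 73.3 °C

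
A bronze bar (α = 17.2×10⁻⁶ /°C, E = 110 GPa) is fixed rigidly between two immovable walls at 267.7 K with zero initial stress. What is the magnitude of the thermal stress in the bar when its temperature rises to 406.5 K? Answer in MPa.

Fully constrained: the free strain ε = αΔT is blocked, so σ = Eε = EαΔT.
|ΔT| = 138.8 K
σ = 110×10⁹ × 17.2×10⁻⁶ × 138.8 = 2.63×10⁸ Pa

σ = 263 MPa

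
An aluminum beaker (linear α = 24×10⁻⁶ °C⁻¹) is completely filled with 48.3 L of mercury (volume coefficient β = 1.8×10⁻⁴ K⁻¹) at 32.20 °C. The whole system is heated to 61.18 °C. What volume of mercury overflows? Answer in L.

0.151 L

The beaker also expands: β_container ≈ 3α = 7.2×10⁻⁵ /K
Net overflow = V₀(β_liq − 3α_cont)ΔT
β − 3α = 1.80×10⁻⁴ − 7.2×10⁻⁵ = 1.08×10⁻⁴ /K; ΔT = 28.98 K
ΔV = 48.3 × 1.08×10⁻⁴ × 28.98 = 0.151 L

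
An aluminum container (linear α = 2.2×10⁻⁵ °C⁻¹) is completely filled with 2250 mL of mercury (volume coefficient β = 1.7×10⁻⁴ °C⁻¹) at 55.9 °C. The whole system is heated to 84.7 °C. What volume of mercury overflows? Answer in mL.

6.74 mL

The container also expands: β_container ≈ 3α = 6.6×10⁻⁵ /K
Net overflow = V₀(β_liq − 3α_cont)ΔT
β − 3α = 1.70×10⁻⁴ − 6.6×10⁻⁵ = 1.04×10⁻⁴ /K; ΔT = 28.8 K
ΔV = 2250 × 1.04×10⁻⁴ × 28.8 = 6.74 mL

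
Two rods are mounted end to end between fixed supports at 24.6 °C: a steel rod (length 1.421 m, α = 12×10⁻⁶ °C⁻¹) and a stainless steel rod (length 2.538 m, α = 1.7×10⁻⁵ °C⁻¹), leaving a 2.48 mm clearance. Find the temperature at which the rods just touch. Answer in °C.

T = 65.8 °C

α₁L₁ = 1.7052×10⁻⁵ m/K, α₂L₂ = 4.3146×10⁻⁵ m/K → total 6.0198×10⁻⁵ m/K
ΔT = g/(α₁L₁+α₂L₂) = 2.48×10⁻³ / 6.0198×10⁻⁵ = 41.197 K
T = 24.6 + 41.197 = 65.797 °C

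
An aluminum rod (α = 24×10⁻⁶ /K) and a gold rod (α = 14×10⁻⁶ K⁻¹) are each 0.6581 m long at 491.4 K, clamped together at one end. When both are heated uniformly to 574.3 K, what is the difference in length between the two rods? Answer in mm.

0.546 mm

ΔT = 82.9 K
aluminum: ΔL = 24×10⁻⁶ × 0.6581 m × 82.9 = 1.3094×10⁻³ m = 1.3094 mm
gold: ΔL = 14×10⁻⁶ × 0.6581 m × 82.9 = 7.6379×10⁻⁴ m = 0.76379 mm
difference = 1.3094 − 0.76379 = 0.54561 mm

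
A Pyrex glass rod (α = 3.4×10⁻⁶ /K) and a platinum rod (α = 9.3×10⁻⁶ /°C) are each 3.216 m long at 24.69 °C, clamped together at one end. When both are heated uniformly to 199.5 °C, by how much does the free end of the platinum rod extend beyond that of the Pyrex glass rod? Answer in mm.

3.32 mm

ΔT = 174.81 K
Pyrex glass: ΔL = 3.4×10⁻⁶ × 3.216 m × 174.81 = 1.9114×10⁻³ m = 1.9114 mm
platinum: ΔL = 9.3×10⁻⁶ × 3.216 m × 174.81 = 5.2284×10⁻³ m = 5.2284 mm
difference = 5.2284 − 1.9114 = 3.3170 mm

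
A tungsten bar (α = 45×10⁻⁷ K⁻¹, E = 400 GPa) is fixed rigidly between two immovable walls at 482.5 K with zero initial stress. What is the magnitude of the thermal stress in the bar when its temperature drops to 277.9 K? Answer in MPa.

σ = 368 MPa

Fully constrained: the free strain ε = αΔT is blocked, so σ = Eε = EαΔT.
|ΔT| = 204.6 K
σ = 400×10⁹ × 45×10⁻⁷ × 204.6 = 3.68×10⁸ Pa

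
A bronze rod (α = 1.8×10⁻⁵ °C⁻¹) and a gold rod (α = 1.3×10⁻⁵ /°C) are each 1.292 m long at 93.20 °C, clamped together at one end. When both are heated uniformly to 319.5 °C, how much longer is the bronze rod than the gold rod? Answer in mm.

ΔT = 226.30 K
bronze: ΔL = 1.8×10⁻⁵ × 1.292 m × 226.30 = 5.2628×10⁻³ m = 5.2628 mm
gold: ΔL = 1.3×10⁻⁵ × 1.292 m × 226.30 = 3.8009×10⁻³ m = 3.8009 mm
difference = 5.2628 − 3.8009 = 1.4619 mm

1.46 mm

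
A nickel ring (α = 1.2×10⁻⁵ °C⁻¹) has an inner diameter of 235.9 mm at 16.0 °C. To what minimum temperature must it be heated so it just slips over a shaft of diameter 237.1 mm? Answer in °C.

T = 440 °C

Required Δd = 237.1 − 235.9 = 1.2 mm
Δd = αd₀ΔT ⇒ ΔT = Δd/(αd₀) = 1.2 / (1.2×10⁻⁵ × 235.9) = 423.91 K
T_min = 16.0 + 423.91 = 439.91 °C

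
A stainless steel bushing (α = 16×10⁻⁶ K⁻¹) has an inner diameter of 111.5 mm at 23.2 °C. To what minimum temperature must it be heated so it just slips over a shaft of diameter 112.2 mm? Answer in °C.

Required Δd = 112.2 − 111.5 = 0.7 mm
Δd = αd₀ΔT ⇒ ΔT = Δd/(αd₀) = 0.7 / (16×10⁻⁶ × 111.5) = 392.38 K
T_min = 23.2 + 392.38 = 415.58 °C

T = 416 °C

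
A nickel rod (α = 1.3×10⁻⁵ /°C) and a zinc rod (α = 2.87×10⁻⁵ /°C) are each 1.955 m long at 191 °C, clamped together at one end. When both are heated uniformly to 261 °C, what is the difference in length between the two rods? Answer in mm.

ΔT = 70 K
nickel: ΔL = 1.3×10⁻⁵ × 1.955 m × 70 = 1.7791×10⁻³ m = 1.7791 mm
zinc: ΔL = 2.87×10⁻⁵ × 1.955 m × 70 = 3.9276×10⁻³ m = 3.9276 mm
difference = 3.9276 − 1.7791 = 2.1485 mm

2.15 mm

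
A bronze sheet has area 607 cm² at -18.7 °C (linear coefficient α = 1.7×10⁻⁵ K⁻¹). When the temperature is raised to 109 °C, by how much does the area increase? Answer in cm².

Area coefficient ≈ 2α; |ΔT| = 127.7 K
ΔA = 2αA₀ΔT = 2(1.7×10⁻⁵)(607)(127.7) = 2.64 cm²

ΔA = 2.64 cm²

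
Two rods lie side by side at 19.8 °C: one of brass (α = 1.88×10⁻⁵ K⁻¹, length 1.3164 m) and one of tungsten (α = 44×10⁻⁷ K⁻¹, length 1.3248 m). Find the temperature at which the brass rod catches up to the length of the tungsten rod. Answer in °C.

L₁(1 + α₁ΔT) = L₂(1 + α₂ΔT) ⇒ ΔT = (L₂ − L₁)/(α₁L₁ − α₂L₂)
L₂ − L₁ = 1.3248 − 1.3164 = 8.40×10⁻³ m
α₁L₁ − α₂L₂ = 1.88×10⁻⁵×1.3164 − 44×10⁻⁷×1.3248 = 1.89192×10⁻⁵ m/K
ΔT = 8.40×10⁻³ / 1.89192×10⁻⁵ = 443.993 K
T = 19.8 + 443.993 = 463.793 °C

T = 463.8 °C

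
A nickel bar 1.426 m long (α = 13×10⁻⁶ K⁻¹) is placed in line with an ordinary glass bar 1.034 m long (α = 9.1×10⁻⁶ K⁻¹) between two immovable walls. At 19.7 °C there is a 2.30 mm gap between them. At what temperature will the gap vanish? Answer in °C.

α₁L₁ = 1.8538×10⁻⁵ m/K, α₂L₂ = 9.4094×10⁻⁶ m/K → total 2.79474×10⁻⁵ m/K
ΔT = g/(α₁L₁+α₂L₂) = 2.30×10⁻³ / 2.79474×10⁻⁵ = 82.30 K
T = 19.7 + 82.30 = 102.00 °C

T = 102 °C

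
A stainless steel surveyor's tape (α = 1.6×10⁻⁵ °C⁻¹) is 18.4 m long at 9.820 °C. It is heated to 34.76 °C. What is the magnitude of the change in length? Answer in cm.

ΔL = 0.734 cm

|ΔT| = |34.76 − 9.820| = 24.940 K
ΔL = αL₀ΔT = (1.6×10⁻⁵)(18.4)(24.940) = 7.34×10⁻³ m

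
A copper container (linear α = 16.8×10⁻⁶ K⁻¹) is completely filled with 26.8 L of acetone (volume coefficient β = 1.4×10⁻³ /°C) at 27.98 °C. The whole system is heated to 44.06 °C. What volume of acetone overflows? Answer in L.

0.582 L

The container also expands: β_container ≈ 3α = 5.04×10⁻⁵ /K
Net overflow = V₀(β_liq − 3α_cont)ΔT
β − 3α = 1.40×10⁻³ − 5.04×10⁻⁵ = 1.3496×10⁻³ /K; ΔT = 16.08 K
ΔV = 26.8 × 1.3496×10⁻³ × 16.08 = 0.582 L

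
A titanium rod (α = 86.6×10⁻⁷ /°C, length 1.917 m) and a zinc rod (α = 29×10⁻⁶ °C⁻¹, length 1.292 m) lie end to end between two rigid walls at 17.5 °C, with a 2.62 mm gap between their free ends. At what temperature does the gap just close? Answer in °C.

T = 66.0 °C

Gap closes when ΔL₁ + ΔL₂ = 2.62 mm = 2.62×10⁻³ m
(α₁L₁ + α₂L₂)ΔT = g
α₁L₁ + α₂L₂ = 86.6×10⁻⁷×1.917 + 29×10⁻⁶×1.292 = 5.406922×10⁻⁵ m/K
ΔT = 2.62×10⁻³ / 5.406922×10⁻⁵ = 48.456 K
T = 17.5 + 48.456 = 65.956 °C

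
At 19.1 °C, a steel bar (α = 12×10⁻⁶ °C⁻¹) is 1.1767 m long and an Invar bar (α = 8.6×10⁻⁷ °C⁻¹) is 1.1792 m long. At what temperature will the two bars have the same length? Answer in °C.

T = 209.8 °C

Equal length when α₁L₁ΔT − α₂L₂ΔT = L₂ − L₁ = 2.50×10⁻³ m
α₁L₁ = 1.41204×10⁻⁵, α₂L₂ = 1.014112×10⁻⁶ → Δ(αL) = 1.3106288×10⁻⁵ m/K
ΔT = 2.50×10⁻³ / 1.3106288×10⁻⁵ = 190.748 K, so T = 19.1 + 190.748 = 209.848 °C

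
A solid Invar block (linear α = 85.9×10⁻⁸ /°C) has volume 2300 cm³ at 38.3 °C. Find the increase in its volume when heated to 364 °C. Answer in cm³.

Isotropic solid: β ≈ 3α = 2.6×10⁻⁶ /K; ΔT = 325.7 K
ΔV = 3αV₀ΔT = 3(85.9×10⁻⁸)(2300)(325.7) = 1.93 cm³

ΔV = 1.93 cm³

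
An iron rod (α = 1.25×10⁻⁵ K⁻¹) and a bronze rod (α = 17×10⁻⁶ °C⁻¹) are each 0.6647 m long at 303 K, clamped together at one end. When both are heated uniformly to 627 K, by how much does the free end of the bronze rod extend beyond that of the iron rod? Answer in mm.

ΔT = 324 K
iron: ΔL = 1.25×10⁻⁵ × 0.6647 m × 324 = 2.6920×10⁻³ m = 2.6920 mm
bronze: ΔL = 17×10⁻⁶ × 0.6647 m × 324 = 3.6612×10⁻³ m = 3.6612 mm
difference = 3.6612 − 2.6920 = 0.9692 mm

0.969 mm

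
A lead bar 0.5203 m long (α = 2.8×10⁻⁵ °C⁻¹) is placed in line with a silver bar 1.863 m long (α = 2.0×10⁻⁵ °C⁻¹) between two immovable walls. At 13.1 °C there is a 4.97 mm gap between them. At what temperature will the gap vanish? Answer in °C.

Gap closes when ΔL₁ + ΔL₂ = 4.97 mm = 4.97×10⁻³ m
(α₁L₁ + α₂L₂)ΔT = g
α₁L₁ + α₂L₂ = 2.8×10⁻⁵×0.5203 + 2.0×10⁻⁵×1.863 = 5.18284×10⁻⁵ m/K
ΔT = 4.97×10⁻³ / 5.18284×10⁻⁵ = 95.89 K
T = 13.1 + 95.89 = 108.99 °C

T = 109 °C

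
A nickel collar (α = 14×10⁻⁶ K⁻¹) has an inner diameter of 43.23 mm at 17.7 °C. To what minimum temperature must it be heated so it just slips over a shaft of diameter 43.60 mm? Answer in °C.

T = 629 °C

Required Δd = 43.60 − 43.23 = 0.37 mm
Δd = αd₀ΔT ⇒ ΔT = Δd/(αd₀) = 0.37 / (14×10⁻⁶ × 43.23) = 611.35 K
T_min = 17.7 + 611.35 = 629.05 °C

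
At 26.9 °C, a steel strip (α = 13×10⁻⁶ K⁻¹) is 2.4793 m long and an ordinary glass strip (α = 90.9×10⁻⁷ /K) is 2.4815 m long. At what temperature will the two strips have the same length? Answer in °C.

T = 254.3 °C

L₁(1 + α₁ΔT) = L₂(1 + α₂ΔT) ⇒ ΔT = (L₂ − L₁)/(α₁L₁ − α₂L₂)
L₂ − L₁ = 2.4815 − 2.4793 = 2.20×10⁻³ m
α₁L₁ − α₂L₂ = 13×10⁻⁶×2.4793 − 90.9×10⁻⁷×2.4815 = 9.674065×10⁻⁶ m/K
ΔT = 2.20×10⁻³ / 9.674065×10⁻⁶ = 227.412 K
T = 26.9 + 227.412 = 254.312 °C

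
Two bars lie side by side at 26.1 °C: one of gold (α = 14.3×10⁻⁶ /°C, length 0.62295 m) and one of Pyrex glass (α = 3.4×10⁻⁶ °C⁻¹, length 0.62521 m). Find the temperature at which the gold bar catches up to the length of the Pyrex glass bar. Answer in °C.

L₁(1 + α₁ΔT) = L₂(1 + α₂ΔT) ⇒ ΔT = (L₂ − L₁)/(α₁L₁ − α₂L₂)
L₂ − L₁ = 0.62521 − 0.62295 = 2.26×10⁻³ m
α₁L₁ − α₂L₂ = 14.3×10⁻⁶×0.62295 − 3.4×10⁻⁶×0.62521 = 6.782471×10⁻⁶ m/K
ΔT = 2.26×10⁻³ / 6.782471×10⁻⁶ = 333.212 K
T = 26.1 + 333.212 = 359.312 °C

T = 359.3 °C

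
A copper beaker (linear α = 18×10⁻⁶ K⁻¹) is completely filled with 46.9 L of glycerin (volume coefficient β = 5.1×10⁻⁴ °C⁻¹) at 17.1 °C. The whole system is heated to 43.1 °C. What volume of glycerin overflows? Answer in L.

The beaker also expands: β_container ≈ 3α = 5.4×10⁻⁵ /K
Net overflow = V₀(β_liq − 3α_cont)ΔT
β − 3α = 5.10×10⁻⁴ − 5.4×10⁻⁵ = 4.56×10⁻⁴ /K; ΔT = 26.0 K
ΔV = 46.9 × 4.56×10⁻⁴ × 26.0 = 0.556 L

0.556 L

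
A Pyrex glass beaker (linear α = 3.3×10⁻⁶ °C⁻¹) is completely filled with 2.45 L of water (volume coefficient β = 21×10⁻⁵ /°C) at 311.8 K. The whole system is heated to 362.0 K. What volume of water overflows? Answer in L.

0.0246 L

The beaker also expands: β_container ≈ 3α = 9.9×10⁻⁶ /K
Net overflow = V₀(β_liq − 3α_cont)ΔT
β − 3α = 2.10×10⁻⁴ − 9.9×10⁻⁶ = 2.001×10⁻⁴ /K; ΔT = 50.2 K
ΔV = 2.45 × 2.001×10⁻⁴ × 50.2 = 0.0246 L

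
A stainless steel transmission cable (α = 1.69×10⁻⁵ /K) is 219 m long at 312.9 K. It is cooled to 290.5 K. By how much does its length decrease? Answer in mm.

|ΔT| = |290.5 − 312.9| = 22.4 K
ΔL = αL₀ΔT = (1.69×10⁻⁵)(219)(22.4) = 8.29×10⁻² m

ΔL = 82.9 mm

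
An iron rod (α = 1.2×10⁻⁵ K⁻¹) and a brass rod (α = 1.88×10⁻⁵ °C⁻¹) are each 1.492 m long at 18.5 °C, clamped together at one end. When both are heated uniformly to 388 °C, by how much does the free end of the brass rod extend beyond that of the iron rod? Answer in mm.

3.75 mm

ΔT = 369.5 K
iron: ΔL = 1.2×10⁻⁵ × 1.492 m × 369.5 = 6.6155×10⁻³ m = 6.6155 mm
brass: ΔL = 1.88×10⁻⁵ × 1.492 m × 369.5 = 1.0364×10⁻² m = 10.364 mm
difference = 10.364 − 6.6155 = 3.7485 mm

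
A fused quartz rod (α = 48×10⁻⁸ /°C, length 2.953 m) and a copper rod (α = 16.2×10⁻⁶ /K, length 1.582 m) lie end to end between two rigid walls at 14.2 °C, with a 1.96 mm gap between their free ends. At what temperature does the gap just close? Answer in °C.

T = 86.7 °C

α₁L₁ = 1.41744×10⁻⁶ m/K, α₂L₂ = 2.56284×10⁻⁵ m/K → total 2.704584×10⁻⁵ m/K
ΔT = g/(α₁L₁+α₂L₂) = 1.96×10⁻³ / 2.704584×10⁻⁵ = 72.470 K
T = 14.2 + 72.470 = 86.670 °C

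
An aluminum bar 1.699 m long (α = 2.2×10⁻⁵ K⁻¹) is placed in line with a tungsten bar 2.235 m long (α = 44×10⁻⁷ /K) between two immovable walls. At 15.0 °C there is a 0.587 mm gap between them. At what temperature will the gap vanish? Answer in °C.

α₁L₁ = 3.7378×10⁻⁵ m/K, α₂L₂ = 9.834×10⁻⁶ m/K → total 4.7212×10⁻⁵ m/K
ΔT = g/(α₁L₁+α₂L₂) = 5.87×10⁻⁴ / 4.7212×10⁻⁵ = 12.433 K
T = 15.0 + 12.433 = 27.433 °C

T = 27.4 °C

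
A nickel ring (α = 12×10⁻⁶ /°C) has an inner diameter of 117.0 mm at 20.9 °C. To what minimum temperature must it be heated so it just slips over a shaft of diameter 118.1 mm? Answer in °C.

Required Δd = 118.1 − 117.0 = 1.1 mm
Δd = αd₀ΔT ⇒ ΔT = Δd/(αd₀) = 1.1 / (12×10⁻⁶ × 117.0) = 783.48 K
T_min = 20.9 + 783.48 = 804.38 °C

T = 804 °C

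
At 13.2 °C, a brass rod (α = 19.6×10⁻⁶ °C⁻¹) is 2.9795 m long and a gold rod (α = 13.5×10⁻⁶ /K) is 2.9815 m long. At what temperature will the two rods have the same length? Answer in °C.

L₁(1 + α₁ΔT) = L₂(1 + α₂ΔT) ⇒ ΔT = (L₂ − L₁)/(α₁L₁ − α₂L₂)
L₂ − L₁ = 2.9815 − 2.9795 = 2.00×10⁻³ m
α₁L₁ − α₂L₂ = 19.6×10⁻⁶×2.9795 − 13.5×10⁻⁶×2.9815 = 1.814795×10⁻⁵ m/K
ΔT = 2.00×10⁻³ / 1.814795×10⁻⁵ = 110.205 K
T = 13.2 + 110.205 = 123.405 °C

T = 123.4 °C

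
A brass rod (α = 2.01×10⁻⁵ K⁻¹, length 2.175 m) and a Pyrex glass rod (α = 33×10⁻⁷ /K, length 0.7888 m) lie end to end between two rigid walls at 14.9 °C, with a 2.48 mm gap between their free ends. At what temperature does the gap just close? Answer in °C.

α₁L₁ = 4.37175×10⁻⁵ m/K, α₂L₂ = 2.60304×10⁻⁶ m/K → total 4.632054×10⁻⁵ m/K
ΔT = g/(α₁L₁+α₂L₂) = 2.48×10⁻³ / 4.632054×10⁻⁵ = 53.540 K
T = 14.9 + 53.540 = 68.440 °C

T = 68.4 °C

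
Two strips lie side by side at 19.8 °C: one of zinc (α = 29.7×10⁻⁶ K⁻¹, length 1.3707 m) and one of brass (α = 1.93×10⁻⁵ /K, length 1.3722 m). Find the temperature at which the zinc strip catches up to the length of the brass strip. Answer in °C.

T = 125.2 °C

L₁(1 + α₁ΔT) = L₂(1 + α₂ΔT) ⇒ ΔT = (L₂ − L₁)/(α₁L₁ − α₂L₂)
L₂ − L₁ = 1.3722 − 1.3707 = 1.50×10⁻³ m
α₁L₁ − α₂L₂ = 29.7×10⁻⁶×1.3707 − 1.93×10⁻⁵×1.3722 = 1.422633×10⁻⁵ m/K
ΔT = 1.50×10⁻³ / 1.422633×10⁻⁵ = 105.438 K
T = 19.8 + 105.438 = 125.238 °C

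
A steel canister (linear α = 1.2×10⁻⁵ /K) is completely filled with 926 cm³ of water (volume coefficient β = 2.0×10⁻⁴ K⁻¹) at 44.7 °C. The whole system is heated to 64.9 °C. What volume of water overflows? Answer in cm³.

3.07 cm³

The canister also expands: β_container ≈ 3α = 3.6×10⁻⁵ /K
Net overflow = V₀(β_liq − 3α_cont)ΔT
β − 3α = 2.00×10⁻⁴ − 3.6×10⁻⁵ = 1.64×10⁻⁴ /K; ΔT = 20.2 K
ΔV = 926 × 1.64×10⁻⁴ × 20.2 = 3.07 cm³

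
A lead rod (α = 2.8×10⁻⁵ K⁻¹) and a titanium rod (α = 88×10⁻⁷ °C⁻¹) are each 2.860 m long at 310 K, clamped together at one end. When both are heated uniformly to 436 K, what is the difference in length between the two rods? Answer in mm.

ΔT = 126 K
lead: ΔL = 2.8×10⁻⁵ × 2.860 m × 126 = 1.0090×10⁻² m = 10.090 mm
titanium: ΔL = 88×10⁻⁷ × 2.860 m × 126 = 3.1712×10⁻³ m = 3.1712 mm
difference = 10.090 − 3.1712 = 6.9188 mm

6.92 mm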